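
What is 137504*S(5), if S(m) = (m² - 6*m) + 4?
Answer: -137504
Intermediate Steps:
S(m) = 4 + m² - 6*m
137504*S(5) = 137504*(4 + 5² - 6*5) = 137504*(4 + 25 - 30) = 137504*(-1) = -137504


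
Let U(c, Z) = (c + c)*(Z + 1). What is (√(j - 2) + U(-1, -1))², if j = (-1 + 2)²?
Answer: -1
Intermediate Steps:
j = 1 (j = 1² = 1)
U(c, Z) = 2*c*(1 + Z) (U(c, Z) = (2*c)*(1 + Z) = 2*c*(1 + Z))
(√(j - 2) + U(-1, -1))² = (√(1 - 2) + 2*(-1)*(1 - 1))² = (√(-1) + 2*(-1)*0)² = (I + 0)² = I² = -1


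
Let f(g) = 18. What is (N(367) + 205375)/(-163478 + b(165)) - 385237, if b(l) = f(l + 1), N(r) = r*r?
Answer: -15742795021/40865 ≈ -3.8524e+5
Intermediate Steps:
N(r) = r**2
b(l) = 18
(N(367) + 205375)/(-163478 + b(165)) - 385237 = (367**2 + 205375)/(-163478 + 18) - 385237 = (134689 + 205375)/(-163460) - 385237 = 340064*(-1/163460) - 385237 = -85016/40865 - 385237 = -15742795021/40865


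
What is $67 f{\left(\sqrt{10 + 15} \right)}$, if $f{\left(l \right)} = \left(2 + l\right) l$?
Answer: $2345$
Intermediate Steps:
$f{\left(l \right)} = l \left(2 + l\right)$
$67 f{\left(\sqrt{10 + 15} \right)} = 67 \sqrt{10 + 15} \left(2 + \sqrt{10 + 15}\right) = 67 \sqrt{25} \left(2 + \sqrt{25}\right) = 67 \cdot 5 \left(2 + 5\right) = 67 \cdot 5 \cdot 7 = 67 \cdot 35 = 2345$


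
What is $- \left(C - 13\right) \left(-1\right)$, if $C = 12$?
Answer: $-1$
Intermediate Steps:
$- \left(C - 13\right) \left(-1\right) = - \left(12 - 13\right) \left(-1\right) = - \left(-1\right) \left(-1\right) = \left(-1\right) 1 = -1$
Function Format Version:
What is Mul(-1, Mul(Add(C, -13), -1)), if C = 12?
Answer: -1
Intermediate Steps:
Mul(-1, Mul(Add(C, -13), -1)) = Mul(-1, Mul(Add(12, -13), -1)) = Mul(-1, Mul(-1, -1)) = Mul(-1, 1) = -1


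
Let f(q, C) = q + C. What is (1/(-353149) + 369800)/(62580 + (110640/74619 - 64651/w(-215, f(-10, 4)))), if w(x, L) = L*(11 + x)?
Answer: 77958648082793448/13181855209251443 ≈ 5.9141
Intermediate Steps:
f(q, C) = C + q
(1/(-353149) + 369800)/(62580 + (110640/74619 - 64651/w(-215, f(-10, 4)))) = (1/(-353149) + 369800)/(62580 + (110640/74619 - 64651*1/((4 - 10)*(11 - 215)))) = (-1/353149 + 369800)/(62580 + (110640*(1/74619) - 64651/((-6*(-204))))) = 130594500199/(353149*(62580 + (36880/24873 - 64651/1224))) = 130594500199/(353149*(62580 + (36880/24873 - 64651*1/1224))) = 130594500199/(353149*(62580 + (36880/24873 - 3803/72))) = 130594500199/(353149*(62580 - 30645553/596952)) = 130594500199/(353149*(37326610607/596952)) = (130594500199/353149)*(596952/37326610607) = 77958648082793448/13181855209251443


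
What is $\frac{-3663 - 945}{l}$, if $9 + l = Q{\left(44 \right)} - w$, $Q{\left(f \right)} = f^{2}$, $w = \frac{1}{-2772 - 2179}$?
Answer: $- \frac{11407104}{4770289} \approx -2.3913$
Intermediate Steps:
$w = - \frac{1}{4951}$ ($w = \frac{1}{-4951} = - \frac{1}{4951} \approx -0.00020198$)
$l = \frac{9540578}{4951}$ ($l = -9 - \left(- \frac{1}{4951} - 44^{2}\right) = -9 + \left(1936 + \frac{1}{4951}\right) = -9 + \frac{9585137}{4951} = \frac{9540578}{4951} \approx 1927.0$)
$\frac{-3663 - 945}{l} = \frac{-3663 - 945}{\frac{9540578}{4951}} = \left(-4608\right) \frac{4951}{9540578} = - \frac{11407104}{4770289}$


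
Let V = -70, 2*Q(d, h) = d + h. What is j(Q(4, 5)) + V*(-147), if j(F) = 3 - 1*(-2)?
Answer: 10295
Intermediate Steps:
Q(d, h) = d/2 + h/2 (Q(d, h) = (d + h)/2 = d/2 + h/2)
j(F) = 5 (j(F) = 3 + 2 = 5)
j(Q(4, 5)) + V*(-147) = 5 - 70*(-147) = 5 + 10290 = 10295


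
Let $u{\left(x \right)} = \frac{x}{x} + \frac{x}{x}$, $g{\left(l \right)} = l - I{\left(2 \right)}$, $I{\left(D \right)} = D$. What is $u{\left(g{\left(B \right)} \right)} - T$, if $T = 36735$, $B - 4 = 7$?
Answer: $-36733$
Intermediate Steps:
$B = 11$ ($B = 4 + 7 = 11$)
$g{\left(l \right)} = -2 + l$ ($g{\left(l \right)} = l - 2 = -2 + l$)
$u{\left(x \right)} = 2$ ($u{\left(x \right)} = 1 + 1 = 2$)
$u{\left(g{\left(B \right)} \right)} - T = 2 - 36735 = -36733$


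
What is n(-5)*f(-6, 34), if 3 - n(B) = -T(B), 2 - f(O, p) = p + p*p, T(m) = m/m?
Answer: -4752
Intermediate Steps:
T(m) = 1
f(O, p) = 2 - p - p**2 (f(O, p) = 2 - (p + p*p) = 2 - (p + p**2) = 2 + (-p - p**2) = 2 - p - p**2)
n(B) = 4 (n(B) = 3 - (-1) = 3 - 1*(-1) = 3 + 1 = 4)
n(-5)*f(-6, 34) = 4*(2 - 1*34 - 1*34**2) = 4*(2 - 34 - 1*1156) = 4*(2 - 34 - 1156) = 4*(-1188) = -4752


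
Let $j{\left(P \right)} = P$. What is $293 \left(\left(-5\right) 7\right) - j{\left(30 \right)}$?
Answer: $-10285$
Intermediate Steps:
$293 \left(\left(-5\right) 7\right) - j{\left(30 \right)} = 293 \left(\left(-5\right) 7\right) - 30 = 293 \left(-35\right) - 30 = -10255 - 30 = -10285$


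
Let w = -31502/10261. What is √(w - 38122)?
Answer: 24*I*√6968953109/10261 ≈ 195.26*I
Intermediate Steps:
w = -31502/10261 (w = -31502*1/10261 = -31502/10261 ≈ -3.0701)
√(w - 38122) = √(-31502/10261 - 38122) = √(-391201344/10261) = 24*I*√6968953109/10261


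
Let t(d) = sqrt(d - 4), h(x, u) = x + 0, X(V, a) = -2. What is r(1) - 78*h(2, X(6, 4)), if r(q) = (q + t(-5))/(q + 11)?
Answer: -1871/12 + I/4 ≈ -155.92 + 0.25*I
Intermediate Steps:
h(x, u) = x
t(d) = sqrt(-4 + d)
r(q) = (q + 3*I)/(11 + q) (r(q) = (q + sqrt(-4 - 5))/(q + 11) = (q + sqrt(-9))/(11 + q) = (q + 3*I)/(11 + q))
r(1) - 78*h(2, X(6, 4)) = (1 + 3*I)/(11 + 1) - 78*2 = (1 + 3*I)/12 - 156 = (1/12 + I/4) - 156 = -1871/12 + I/4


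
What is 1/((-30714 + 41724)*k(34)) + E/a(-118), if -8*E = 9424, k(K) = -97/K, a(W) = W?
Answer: 314516162/31505115 ≈ 9.9830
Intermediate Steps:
E = -1178 (E = -⅛*9424 = -1178)
1/((-30714 + 41724)*k(34)) + E/a(-118) = 1/((-30714 + 41724)*((-97/34))) - 1178/(-118) = 1/(11010*((-97*1/34))) - 1178*(-1/118) = 1/(11010*(-97/34)) + 589/59 = (1/11010)*(-34/97) + 589/59 = -17/533985 + 589/59 = 314516162/31505115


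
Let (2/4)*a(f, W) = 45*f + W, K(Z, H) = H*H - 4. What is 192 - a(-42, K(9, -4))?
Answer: 3948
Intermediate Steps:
K(Z, H) = -4 + H² (K(Z, H) = H² - 4 = -4 + H²)
a(f, W) = 2*W + 90*f (a(f, W) = 2*(45*f + W) = 2*(W + 45*f) = 2*W + 90*f)
192 - a(-42, K(9, -4)) = 192 - (2*(-4 + (-4)²) + 90*(-42)) = 192 - (2*(-4 + 16) - 3780) = 192 - (2*12 - 3780) = 192 - (24 - 3780) = 192 - 1*(-3756) = 192 + 3756 = 3948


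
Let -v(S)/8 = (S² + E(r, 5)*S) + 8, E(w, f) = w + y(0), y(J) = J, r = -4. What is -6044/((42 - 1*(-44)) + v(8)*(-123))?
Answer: -3022/19723 ≈ -0.15322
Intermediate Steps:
E(w, f) = w (E(w, f) = w + 0 = w)
v(S) = -64 - 8*S² + 32*S (v(S) = -8*((S² - 4*S) + 8) = -8*(8 + S² - 4*S) = -64 - 8*S² + 32*S)
-6044/((42 - 1*(-44)) + v(8)*(-123)) = -6044/((42 - 1*(-44)) + (-64 - 8*8² + 32*8)*(-123)) = -6044/((42 + 44) + (-64 - 8*64 + 256)*(-123)) = -6044/(86 + (-64 - 512 + 256)*(-123)) = -6044/(86 - 320*(-123)) = -6044/(86 + 39360) = -6044/39446 = -6044*1/39446 = -3022/19723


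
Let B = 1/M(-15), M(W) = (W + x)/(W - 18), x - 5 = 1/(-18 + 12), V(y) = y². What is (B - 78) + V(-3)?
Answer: -4011/61 ≈ -65.754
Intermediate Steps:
x = 29/6 (x = 5 + 1/(-18 + 12) = 5 + 1/(-6) = 5 - ⅙ = 29/6 ≈ 4.8333)
M(W) = (29/6 + W)/(-18 + W) (M(W) = (W + 29/6)/(W - 18) = (29/6 + W)/(-18 + W))
B = 198/61 (B = 1/((29/6 - 15)/(-18 - 15)) = 1/(-61/6/(-33)) = 1/(-1/33*(-61/6)) = 1/(61/198) = 198/61 ≈ 3.2459)
(B - 78) + V(-3) = (198/61 - 78) + (-3)² = -4560/61 + 9 = -4011/61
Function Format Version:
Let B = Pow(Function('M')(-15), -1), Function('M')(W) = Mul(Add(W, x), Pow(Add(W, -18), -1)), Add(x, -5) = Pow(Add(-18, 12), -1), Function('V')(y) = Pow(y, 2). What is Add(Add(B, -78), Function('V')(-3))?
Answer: Rational(-4011, 61) ≈ -65.754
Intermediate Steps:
x = Rational(29, 6) (x = Add(5, Pow(Add(-18, 12), -1)) = Add(5, Pow(-6, -1)) = Add(5, Rational(-1, 6)) = Rational(29, 6) ≈ 4.8333)
Function('M')(W) = Mul(Pow(Add(-18, W), -1), Add(Rational(29, 6), W)) (Function('M')(W) = Mul(Add(W, Rational(29, 6)), Pow(Add(W, -18), -1)) = Mul(Add(Rational(29, 6), W), Pow(Add(-18, W), -1)) = Mul(Pow(Add(-18, W), -1), Add(Rational(29, 6), W)))
B = Rational(198, 61) (B = Pow(Mul(Pow(Add(-18, -15), -1), Add(Rational(29, 6), -15)), -1) = Pow(Mul(Pow(-33, -1), Rational(-61, 6)), -1) = Pow(Mul(Rational(-1, 33), Rational(-61, 6)), -1) = Pow(Rational(61, 198), -1) = Rational(198, 61) ≈ 3.2459)
Add(Add(B, -78), Function('V')(-3)) = Add(Add(Rational(198, 61), -78), Pow(-3, 2)) = Add(Rational(-4560, 61), 9) = Rational(-4011, 61)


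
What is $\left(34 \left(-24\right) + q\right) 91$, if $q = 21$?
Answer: $-72345$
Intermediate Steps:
$\left(34 \left(-24\right) + q\right) 91 = \left(34 \left(-24\right) + 21\right) 91 = \left(-816 + 21\right) 91 = \left(-795\right) 91 = -72345$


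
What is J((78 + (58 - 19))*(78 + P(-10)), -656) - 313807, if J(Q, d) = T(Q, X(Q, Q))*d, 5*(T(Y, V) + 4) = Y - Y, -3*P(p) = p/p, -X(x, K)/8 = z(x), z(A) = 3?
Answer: -311183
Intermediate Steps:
X(x, K) = -24 (X(x, K) = -8*3 = -24)
P(p) = -⅓ (P(p) = -p/(3*p) = -⅓*1 = -⅓)
T(Y, V) = -4 (T(Y, V) = -4 + (Y - Y)/5 = -4 + (⅕)*0 = -4 + 0 = -4)
J(Q, d) = -4*d
J((78 + (58 - 19))*(78 + P(-10)), -656) - 313807 = -4*(-656) - 313807 = 2624 - 313807 = -311183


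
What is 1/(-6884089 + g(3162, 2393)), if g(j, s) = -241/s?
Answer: -2393/16473625218 ≈ -1.4526e-7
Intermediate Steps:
1/(-6884089 + g(3162, 2393)) = 1/(-6884089 - 241/2393) = 1/(-16473625218/2393) = -2393/16473625218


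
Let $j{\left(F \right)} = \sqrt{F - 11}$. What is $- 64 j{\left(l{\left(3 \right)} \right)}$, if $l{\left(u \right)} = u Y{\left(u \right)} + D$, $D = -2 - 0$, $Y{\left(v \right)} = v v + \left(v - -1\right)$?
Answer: $- 64 \sqrt{26} \approx -326.34$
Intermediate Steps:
$Y{\left(v \right)} = 1 + v + v^{2}$ ($Y{\left(v \right)} = v^{2} + \left(v + 1\right) = v^{2} + \left(1 + v\right) = 1 + v + v^{2}$)
$D = -2$ ($D = -2 + 0 = -2$)
$l{\left(u \right)} = -2 + u \left(1 + u + u^{2}\right)$ ($l{\left(u \right)} = u \left(1 + u + u^{2}\right) - 2 = -2 + u \left(1 + u + u^{2}\right)$)
$j{\left(F \right)} = \sqrt{-11 + F}$
$- 64 j{\left(l{\left(3 \right)} \right)} = - 64 \sqrt{-11 - \left(2 - 3 \left(1 + 3 + 3^{2}\right)\right)} = - 64 \sqrt{-11 - \left(2 - 3 \left(1 + 3 + 9\right)\right)} = - 64 \sqrt{-11 + \left(-2 + 3 \cdot 13\right)} = - 64 \sqrt{-11 + \left(-2 + 39\right)} = - 64 \sqrt{-11 + 37} = - 64 \sqrt{26}$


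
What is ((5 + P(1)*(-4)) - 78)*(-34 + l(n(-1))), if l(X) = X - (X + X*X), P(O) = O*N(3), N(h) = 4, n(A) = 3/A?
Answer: 3827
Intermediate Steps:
P(O) = 4*O (P(O) = O*4 = 4*O)
l(X) = -X² (l(X) = X - (X + X²) = X + (-X - X²) = -X²)
((5 + P(1)*(-4)) - 78)*(-34 + l(n(-1))) = ((5 + (4*1)*(-4)) - 78)*(-34 - (3/(-1))²) = ((5 + 4*(-4)) - 78)*(-34 - (3*(-1))²) = ((5 - 16) - 78)*(-34 - 1*(-3)²) = (-11 - 78)*(-34 - 1*9) = -89*(-34 - 9) = -89*(-43) = 3827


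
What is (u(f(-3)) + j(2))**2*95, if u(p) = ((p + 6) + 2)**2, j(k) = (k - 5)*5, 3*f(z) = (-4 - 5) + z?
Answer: 95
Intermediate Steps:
f(z) = -3 + z/3 (f(z) = ((-4 - 5) + z)/3 = (-9 + z)/3 = -3 + z/3)
j(k) = -25 + 5*k (j(k) = (-5 + k)*5 = -25 + 5*k)
u(p) = (8 + p)**2 (u(p) = ((6 + p) + 2)**2 = (8 + p)**2)
(u(f(-3)) + j(2))**2*95 = ((8 + (-3 + (1/3)*(-3)))**2 + (-25 + 5*2))**2*95 = ((8 + (-3 - 1))**2 + (-25 + 10))**2*95 = ((8 - 4)**2 - 15)**2*95 = (4**2 - 15)**2*95 = (16 - 15)**2*95 = 1**2*95 = 1*95 = 95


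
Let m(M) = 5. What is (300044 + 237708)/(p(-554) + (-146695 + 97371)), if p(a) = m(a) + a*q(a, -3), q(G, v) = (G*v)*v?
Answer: 537752/2712925 ≈ 0.19822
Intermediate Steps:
q(G, v) = G*v**2
p(a) = 5 + 9*a**2 (p(a) = 5 + a*(a*(-3)**2) = 5 + a*(a*9) = 5 + a*(9*a) = 5 + 9*a**2)
(300044 + 237708)/(p(-554) + (-146695 + 97371)) = (300044 + 237708)/((5 + 9*(-554)**2) + (-146695 + 97371)) = 537752/((5 + 9*306916) - 49324) = 537752/((5 + 2762244) - 49324) = 537752/(2762249 - 49324) = 537752/2712925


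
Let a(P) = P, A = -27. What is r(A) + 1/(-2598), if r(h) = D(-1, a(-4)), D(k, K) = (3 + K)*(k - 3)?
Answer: 10391/2598 ≈ 3.9996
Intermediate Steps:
D(k, K) = (-3 + k)*(3 + K) (D(k, K) = (3 + K)*(-3 + k) = (-3 + k)*(3 + K))
r(h) = 4 (r(h) = -9 - 3*(-4) + 3*(-1) - 4*(-1) = -9 + 12 - 3 + 4 = 4)
r(A) + 1/(-2598) = 4 + 1/(-2598) = 4 - 1/2598 = 10391/2598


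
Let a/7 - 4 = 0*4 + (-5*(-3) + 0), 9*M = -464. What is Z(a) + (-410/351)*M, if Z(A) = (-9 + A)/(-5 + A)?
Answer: 6185609/101088 ≈ 61.190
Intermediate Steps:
M = -464/9 (M = (⅑)*(-464) = -464/9 ≈ -51.556)
a = 133 (a = 28 + 7*(0*4 + (-5*(-3) + 0)) = 28 + 7*(0 + (15 + 0)) = 28 + 7*(0 + 15) = 28 + 7*15 = 28 + 105 = 133)
Z(A) = (-9 + A)/(-5 + A)
Z(a) + (-410/351)*M = (-9 + 133)/(-5 + 133) - 410/351*(-464/9) = 124/128 - 410*1/351*(-464/9) = (1/128)*124 - 410/351*(-464/9) = 31/32 + 190240/3159 = 6185609/101088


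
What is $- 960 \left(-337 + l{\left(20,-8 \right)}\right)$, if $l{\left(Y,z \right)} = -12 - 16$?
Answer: $350400$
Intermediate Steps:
$l{\left(Y,z \right)} = -28$ ($l{\left(Y,z \right)} = -12 - 16 = -28$)
$- 960 \left(-337 + l{\left(20,-8 \right)}\right) = - 960 \left(-337 - 28\right) = \left(-960\right) \left(-365\right) = 350400$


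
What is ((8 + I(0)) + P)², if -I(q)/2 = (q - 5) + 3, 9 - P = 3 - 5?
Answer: 529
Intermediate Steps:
P = 11 (P = 9 - (3 - 5) = 9 - 1*(-2) = 9 + 2 = 11)
I(q) = 4 - 2*q (I(q) = -2*((q - 5) + 3) = -2*((-5 + q) + 3) = -2*(-2 + q) = 4 - 2*q)
((8 + I(0)) + P)² = ((8 + (4 - 2*0)) + 11)² = ((8 + (4 + 0)) + 11)² = ((8 + 4) + 11)² = (12 + 11)² = 23² = 529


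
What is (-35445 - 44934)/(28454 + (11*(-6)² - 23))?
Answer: -8931/3203 ≈ -2.7883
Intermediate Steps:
(-35445 - 44934)/(28454 + (11*(-6)² - 23)) = -80379/(28454 + (11*36 - 23)) = -80379/(28454 + (396 - 23)) = -80379/(28454 + 373) = -80379/28827 = -80379*1/28827 = -8931/3203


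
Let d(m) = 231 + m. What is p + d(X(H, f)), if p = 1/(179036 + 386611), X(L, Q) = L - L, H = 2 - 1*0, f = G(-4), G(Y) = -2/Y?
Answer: 130664458/565647 ≈ 231.00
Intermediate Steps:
f = ½ (f = -2/(-4) = -2*(-¼) = ½ ≈ 0.50000)
H = 2 (H = 2 + 0 = 2)
X(L, Q) = 0
p = 1/565647 ≈ 1.7679e-6
p + d(X(H, f)) = 1/565647 + (231 + 0) = 1/565647 + 231 = 130664458/565647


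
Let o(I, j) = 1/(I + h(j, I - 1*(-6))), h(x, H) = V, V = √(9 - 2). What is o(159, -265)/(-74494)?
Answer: -159/1882761356 + √7/1882761356 ≈ -8.3045e-8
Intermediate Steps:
V = √7 ≈ 2.6458
h(x, H) = √7
o(I, j) = 1/(I + √7)
o(159, -265)/(-74494) = 1/((159 + √7)*(-74494)) = -1/74494/(159 + √7) = -1/(74494*(159 + √7))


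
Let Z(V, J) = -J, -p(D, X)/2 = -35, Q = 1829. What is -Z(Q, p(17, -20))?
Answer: 70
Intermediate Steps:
p(D, X) = 70 (p(D, X) = -2*(-35) = 70)
-Z(Q, p(17, -20)) = -(-1)*70 = -1*(-70) = 70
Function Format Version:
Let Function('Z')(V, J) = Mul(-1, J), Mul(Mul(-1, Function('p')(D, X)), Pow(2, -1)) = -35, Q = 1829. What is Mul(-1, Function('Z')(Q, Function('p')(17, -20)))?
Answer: 70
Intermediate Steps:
Function('p')(D, X) = 70 (Function('p')(D, X) = Mul(-2, -35) = 70)
Mul(-1, Function('Z')(Q, Function('p')(17, -20))) = Mul(-1, Mul(-1, 70)) = Mul(-1, -70) = 70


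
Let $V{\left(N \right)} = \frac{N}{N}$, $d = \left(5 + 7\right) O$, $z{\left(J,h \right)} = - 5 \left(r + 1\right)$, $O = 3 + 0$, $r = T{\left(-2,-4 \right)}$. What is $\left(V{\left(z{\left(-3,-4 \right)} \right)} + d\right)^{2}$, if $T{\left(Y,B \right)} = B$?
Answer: $1369$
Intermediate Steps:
$r = -4$
$O = 3$
$z{\left(J,h \right)} = 15$ ($z{\left(J,h \right)} = - 5 \left(-4 + 1\right) = \left(-5\right) \left(-3\right) = 15$)
$d = 36$ ($d = \left(5 + 7\right) 3 = 12 \cdot 3 = 36$)
$V{\left(N \right)} = 1$
$\left(V{\left(z{\left(-3,-4 \right)} \right)} + d\right)^{2} = \left(1 + 36\right)^{2} = 37^{2} = 1369$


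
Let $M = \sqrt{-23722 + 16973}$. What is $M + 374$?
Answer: $374 + i \sqrt{6749} \approx 374.0 + 82.152 i$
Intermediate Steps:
$M = i \sqrt{6749}$ ($M = \sqrt{-6749} = i \sqrt{6749} \approx 82.152 i$)
$M + 374 = i \sqrt{6749} + 374 = 374 + i \sqrt{6749}$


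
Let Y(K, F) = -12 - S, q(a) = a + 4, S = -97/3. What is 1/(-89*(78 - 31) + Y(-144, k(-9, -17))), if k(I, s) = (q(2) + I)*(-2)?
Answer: -3/12488 ≈ -0.00024023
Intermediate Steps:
S = -97/3 (S = -97*⅓ = -97/3 ≈ -32.333)
q(a) = 4 + a
k(I, s) = -12 - 2*I (k(I, s) = ((4 + 2) + I)*(-2) = (6 + I)*(-2) = -12 - 2*I)
Y(K, F) = 61/3 (Y(K, F) = -12 - 1*(-97/3) = -12 + 97/3 = 61/3)
1/(-89*(78 - 31) + Y(-144, k(-9, -17))) = 1/(-89*(78 - 31) + 61/3) = 1/(-89*47 + 61/3) = 1/(-4183 + 61/3) = 1/(-12488/3) = -3/12488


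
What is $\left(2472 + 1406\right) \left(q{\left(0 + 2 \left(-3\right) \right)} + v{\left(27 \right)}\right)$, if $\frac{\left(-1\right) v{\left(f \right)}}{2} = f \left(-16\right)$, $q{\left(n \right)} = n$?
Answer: $3327324$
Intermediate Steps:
$v{\left(f \right)} = 32 f$ ($v{\left(f \right)} = - 2 f \left(-16\right) = - 2 \left(- 16 f\right) = 32 f$)
$\left(2472 + 1406\right) \left(q{\left(0 + 2 \left(-3\right) \right)} + v{\left(27 \right)}\right) = \left(2472 + 1406\right) \left(\left(0 + 2 \left(-3\right)\right) + 32 \cdot 27\right) = 3878 \left(\left(0 - 6\right) + 864\right) = 3878 \left(-6 + 864\right) = 3878 \cdot 858 = 3327324$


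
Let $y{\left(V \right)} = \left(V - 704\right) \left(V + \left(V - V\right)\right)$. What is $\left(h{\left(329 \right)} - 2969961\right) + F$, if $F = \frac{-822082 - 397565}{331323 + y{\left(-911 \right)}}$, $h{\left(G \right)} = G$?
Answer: $- \frac{5353024227263}{1802588} \approx -2.9696 \cdot 10^{6}$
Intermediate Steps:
$y{\left(V \right)} = V \left(-704 + V\right)$ ($y{\left(V \right)} = \left(-704 + V\right) \left(V + 0\right) = \left(-704 + V\right) V = V \left(-704 + V\right)$)
$F = - \frac{1219647}{1802588}$ ($F = \frac{-822082 - 397565}{331323 - 911 \left(-704 - 911\right)} = - \frac{1219647}{331323 - -1471265} = - \frac{1219647}{331323 + 1471265} = - \frac{1219647}{1802588} \approx -0.67661$)
$\left(h{\left(329 \right)} - 2969961\right) + F = \left(329 - 2969961\right) - \frac{1219647}{1802588} = -2969632 - \frac{1219647}{1802588} = - \frac{5353024227263}{1802588}$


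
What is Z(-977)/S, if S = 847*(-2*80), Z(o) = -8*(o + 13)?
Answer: -241/4235 ≈ -0.056907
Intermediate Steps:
Z(o) = -104 - 8*o (Z(o) = -8*(13 + o) = -104 - 8*o)
S = -135520 (S = 847*(-160) = -135520)
Z(-977)/S = (-104 - 8*(-977))/(-135520) = (-104 + 7816)*(-1/135520) = 7712*(-1/135520) = -241/4235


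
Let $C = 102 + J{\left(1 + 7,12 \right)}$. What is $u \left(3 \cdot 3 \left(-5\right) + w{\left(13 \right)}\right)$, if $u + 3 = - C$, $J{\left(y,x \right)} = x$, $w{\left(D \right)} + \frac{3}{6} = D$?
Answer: $\frac{7605}{2} \approx 3802.5$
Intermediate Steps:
$w{\left(D \right)} = - \frac{1}{2} + D$
$C = 114$ ($C = 102 + 12 = 114$)
$u = -117$ ($u = -3 - 114 = -117$)
$u \left(3 \cdot 3 \left(-5\right) + w{\left(13 \right)}\right) = - 117 \left(3 \cdot 3 \left(-5\right) + \left(- \frac{1}{2} + 13\right)\right) = - 117 \left(9 \left(-5\right) + \frac{25}{2}\right) = - 117 \left(-45 + \frac{25}{2}\right) = \left(-117\right) \left(- \frac{65}{2}\right) = \frac{7605}{2}$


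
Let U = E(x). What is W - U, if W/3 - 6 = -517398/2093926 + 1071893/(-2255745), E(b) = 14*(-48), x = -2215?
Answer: 541480965773336/787227184145 ≈ 687.83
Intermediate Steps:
E(b) = -672
W = 12464298027896/787227184145 (W = 18 + 3*(-517398/2093926 + 1071893/(-2255745)) = 18 + 3*(-517398*1/2093926 + 1071893*(-1/2255745)) = 18 + 3*(-258699/1046963 - 1071893/2255745) = 18 + 3*(-1705791286714/2361681552435) = 18 - 1705791286714/787227184145 = 12464298027896/787227184145 ≈ 15.833)
U = -672
W - U = 12464298027896/787227184145 - 1*(-672) = 12464298027896/787227184145 + 672 = 541480965773336/787227184145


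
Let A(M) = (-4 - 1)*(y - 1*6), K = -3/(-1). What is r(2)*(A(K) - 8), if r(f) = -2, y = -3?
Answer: -74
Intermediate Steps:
K = 3 (K = -3*(-1) = 3)
A(M) = 45 (A(M) = (-4 - 1)*(-3 - 1*6) = -5*(-3 - 6) = -5*(-9) = 45)
r(2)*(A(K) - 8) = -2*(45 - 8) = -2*37 = -74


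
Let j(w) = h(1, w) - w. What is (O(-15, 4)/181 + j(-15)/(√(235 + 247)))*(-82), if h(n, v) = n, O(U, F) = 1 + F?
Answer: -410/181 - 656*√482/241 ≈ -62.025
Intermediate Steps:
j(w) = 1 - w
(O(-15, 4)/181 + j(-15)/(√(235 + 247)))*(-82) = ((1 + 4)/181 + (1 - 1*(-15))/(√(235 + 247)))*(-82) = (5*(1/181) + (1 + 15)/(√482))*(-82) = (5/181 + 16*(√482/482))*(-82) = (5/181 + 8*√482/241)*(-82) = -410/181 - 656*√482/241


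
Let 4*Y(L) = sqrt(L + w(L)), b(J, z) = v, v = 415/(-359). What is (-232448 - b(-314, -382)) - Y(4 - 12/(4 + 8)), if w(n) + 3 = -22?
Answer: -83448417/359 - I*sqrt(22)/4 ≈ -2.3245e+5 - 1.1726*I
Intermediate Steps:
w(n) = -25 (w(n) = -3 - 22 = -25)
v = -415/359 (v = 415*(-1/359) = -415/359 ≈ -1.1560)
b(J, z) = -415/359
Y(L) = sqrt(-25 + L)/4 (Y(L) = sqrt(L - 25)/4 = sqrt(-25 + L)/4)
(-232448 - b(-314, -382)) - Y(4 - 12/(4 + 8)) = (-232448 - 1*(-415/359)) - sqrt(-25 + (4 - 12/(4 + 8)))/4 = (-232448 + 415/359) - sqrt(-25 + (4 - 12/12))/4 = -83448417/359 - sqrt(-25 + (4 + (1/12)*(-12)))/4 = -83448417/359 - sqrt(-25 + (4 - 1))/4 = -83448417/359 - sqrt(-25 + 3)/4 = -83448417/359 - sqrt(-22)/4 = -83448417/359 - I*sqrt(22)/4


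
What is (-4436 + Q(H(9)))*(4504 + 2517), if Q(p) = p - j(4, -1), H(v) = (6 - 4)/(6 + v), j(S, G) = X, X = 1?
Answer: -467268613/15 ≈ -3.1151e+7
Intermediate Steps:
j(S, G) = 1
H(v) = 2/(6 + v)
Q(p) = -1 + p (Q(p) = p - 1*1 = p - 1 = -1 + p)
(-4436 + Q(H(9)))*(4504 + 2517) = (-4436 + (-1 + 2/(6 + 9)))*(4504 + 2517) = (-4436 + (-1 + 2/15))*7021 = (-4436 - 13/15)*7021 = -66553/15*7021 = -467268613/15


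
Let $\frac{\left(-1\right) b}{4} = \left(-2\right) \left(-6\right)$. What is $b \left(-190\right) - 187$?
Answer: $8933$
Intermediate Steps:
$b = -48$ ($b = - 4 \left(\left(-2\right) \left(-6\right)\right) = \left(-4\right) 12 = -48$)
$b \left(-190\right) - 187 = \left(-48\right) \left(-190\right) - 187 = 9120 - 187 = 8933$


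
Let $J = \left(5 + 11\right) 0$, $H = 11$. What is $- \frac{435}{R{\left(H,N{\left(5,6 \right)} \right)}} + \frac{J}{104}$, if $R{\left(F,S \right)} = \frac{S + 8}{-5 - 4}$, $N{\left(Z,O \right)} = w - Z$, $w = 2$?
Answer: $783$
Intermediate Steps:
$N{\left(Z,O \right)} = 2 - Z$
$R{\left(F,S \right)} = - \frac{8}{9} - \frac{S}{9}$ ($R{\left(F,S \right)} = \frac{8 + S}{-9} = \left(8 + S\right) \left(- \frac{1}{9}\right) = - \frac{8}{9} - \frac{S}{9}$)
$J = 0$ ($J = 16 \cdot 0 = 0$)
$- \frac{435}{R{\left(H,N{\left(5,6 \right)} \right)}} + \frac{J}{104} = - \frac{435}{- \frac{8}{9} - \frac{2 - 5}{9}} + \frac{0}{104} = - \frac{435}{- \frac{8}{9} - \frac{2 - 5}{9}} + 0 \cdot \frac{1}{104} = - \frac{435}{- \frac{8}{9} - - \frac{1}{3}} + 0 = - \frac{435}{- \frac{8}{9} + \frac{1}{3}} + 0 = - \frac{435}{- \frac{5}{9}} + 0 = \left(-435\right) \left(- \frac{9}{5}\right) + 0 = 783 + 0 = 783$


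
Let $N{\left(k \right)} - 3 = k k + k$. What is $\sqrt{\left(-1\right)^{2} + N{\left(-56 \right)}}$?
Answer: $2 \sqrt{771} \approx 55.534$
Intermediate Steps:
$N{\left(k \right)} = 3 + k + k^{2}$ ($N{\left(k \right)} = 3 + \left(k k + k\right) = 3 + \left(k^{2} + k\right) = 3 + \left(k + k^{2}\right) = 3 + k + k^{2}$)
$\sqrt{\left(-1\right)^{2} + N{\left(-56 \right)}} = \sqrt{\left(-1\right)^{2} + \left(3 - 56 + \left(-56\right)^{2}\right)} = \sqrt{1 + \left(3 - 56 + 3136\right)} = \sqrt{1 + 3083} = \sqrt{3084} = 2 \sqrt{771}$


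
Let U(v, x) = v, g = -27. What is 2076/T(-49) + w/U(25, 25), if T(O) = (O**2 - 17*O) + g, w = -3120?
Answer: -663596/5345 ≈ -124.15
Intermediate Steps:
T(O) = -27 + O**2 - 17*O (T(O) = (O**2 - 17*O) - 27 = -27 + O**2 - 17*O)
2076/T(-49) + w/U(25, 25) = 2076/(-27 + (-49)**2 - 17*(-49)) - 3120/25 = 2076/(-27 + 2401 + 833) - 3120*1/25 = 2076/3207 - 624/5 = 2076*(1/3207) - 624/5 = 692/1069 - 624/5 = -663596/5345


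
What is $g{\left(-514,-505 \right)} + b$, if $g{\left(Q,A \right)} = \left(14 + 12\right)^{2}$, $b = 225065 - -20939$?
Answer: $246680$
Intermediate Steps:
$b = 246004$ ($b = 225065 + 20939 = 246004$)
$g{\left(Q,A \right)} = 676$ ($g{\left(Q,A \right)} = 26^{2} = 676$)
$g{\left(-514,-505 \right)} + b = 676 + 246004 = 246680$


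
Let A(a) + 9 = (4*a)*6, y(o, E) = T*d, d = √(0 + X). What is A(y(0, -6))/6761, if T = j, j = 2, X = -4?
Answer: -9/6761 + 96*I/6761 ≈ -0.0013312 + 0.014199*I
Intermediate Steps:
T = 2
d = 2*I (d = √(0 - 4) = √(-4) = 2*I ≈ 2.0*I)
y(o, E) = 4*I (y(o, E) = 2*(2*I) = 4*I)
A(a) = -9 + 24*a (A(a) = -9 + (4*a)*6 = -9 + 24*a)
A(y(0, -6))/6761 = (-9 + 24*(4*I))/6761 = (-9 + 96*I)*(1/6761) = -9/6761 + 96*I/6761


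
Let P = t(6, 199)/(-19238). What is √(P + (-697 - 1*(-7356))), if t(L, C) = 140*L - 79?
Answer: √2464485548278/19238 ≈ 81.602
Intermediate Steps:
t(L, C) = -79 + 140*L
P = -761/19238 (P = (-79 + 140*6)/(-19238) = (-79 + 840)*(-1/19238) = 761*(-1/19238) = -761/19238 ≈ -0.039557)
√(P + (-697 - 1*(-7356))) = √(-761/19238 + (-697 - 1*(-7356))) = √(-761/19238 + (-697 + 7356)) = √(-761/19238 + 6659) = √(128105081/19238) = √2464485548278/19238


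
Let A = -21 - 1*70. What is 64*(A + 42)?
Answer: -3136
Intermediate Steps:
A = -91 (A = -21 - 70 = -91)
64*(A + 42) = 64*(-91 + 42) = 64*(-49) = -3136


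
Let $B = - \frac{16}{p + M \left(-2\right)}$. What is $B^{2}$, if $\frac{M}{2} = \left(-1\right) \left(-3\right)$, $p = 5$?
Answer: $\frac{256}{49} \approx 5.2245$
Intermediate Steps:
$M = 6$ ($M = 2 \left(\left(-1\right) \left(-3\right)\right) = 2 \cdot 3 = 6$)
$B = \frac{16}{7}$ ($B = - \frac{16}{5 + 6 \left(-2\right)} = - \frac{16}{5 - 12} = - \frac{16}{-7} = \left(-16\right) \left(- \frac{1}{7}\right) = \frac{16}{7} \approx 2.2857$)
$B^{2} = \left(\frac{16}{7}\right)^{2} = \frac{256}{49}$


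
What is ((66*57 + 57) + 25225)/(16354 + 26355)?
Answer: 29044/42709 ≈ 0.68004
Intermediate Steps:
((66*57 + 57) + 25225)/(16354 + 26355) = ((3762 + 57) + 25225)/42709 = (3819 + 25225)*(1/42709) = 29044*(1/42709) = 29044/42709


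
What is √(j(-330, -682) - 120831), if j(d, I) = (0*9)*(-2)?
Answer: I*√120831 ≈ 347.61*I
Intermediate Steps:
j(d, I) = 0 (j(d, I) = 0*(-2) = 0)
√(j(-330, -682) - 120831) = √(0 - 120831) = √(-120831) = I*√120831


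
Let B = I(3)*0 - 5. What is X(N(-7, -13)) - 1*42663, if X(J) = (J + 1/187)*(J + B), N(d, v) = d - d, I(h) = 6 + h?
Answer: -7977986/187 ≈ -42663.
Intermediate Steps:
B = -5 (B = (6 + 3)*0 - 5 = 9*0 - 5 = 0 - 5 = -5)
N(d, v) = 0
X(J) = (-5 + J)*(1/187 + J) (X(J) = (J + 1/187)*(J - 5) = (J + 1/187)*(-5 + J) = (1/187 + J)*(-5 + J) = (-5 + J)*(1/187 + J))
X(N(-7, -13)) - 1*42663 = (-5/187 + 0**2 - 934/187*0) - 1*42663 = (-5/187 + 0 + 0) - 42663 = -5/187 - 42663 = -7977986/187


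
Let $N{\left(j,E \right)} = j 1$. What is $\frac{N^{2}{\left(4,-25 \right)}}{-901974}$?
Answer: $- \frac{8}{450987} \approx -1.7739 \cdot 10^{-5}$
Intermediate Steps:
$N{\left(j,E \right)} = j$
$\frac{N^{2}{\left(4,-25 \right)}}{-901974} = \frac{4^{2}}{-901974} = 16 \left(- \frac{1}{901974}\right) = - \frac{8}{450987}$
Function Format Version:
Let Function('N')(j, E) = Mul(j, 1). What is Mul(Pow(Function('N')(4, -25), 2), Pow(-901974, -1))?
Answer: Rational(-8, 450987) ≈ -1.7739e-5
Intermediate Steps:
Function('N')(j, E) = j
Mul(Pow(Function('N')(4, -25), 2), Pow(-901974, -1)) = Mul(Pow(4, 2), Pow(-901974, -1)) = Mul(16, Rational(-1, 901974)) = Rational(-8, 450987)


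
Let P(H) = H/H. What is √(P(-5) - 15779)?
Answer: 7*I*√322 ≈ 125.61*I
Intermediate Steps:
P(H) = 1
√(P(-5) - 15779) = √(1 - 15779) = √(-15778) = 7*I*√322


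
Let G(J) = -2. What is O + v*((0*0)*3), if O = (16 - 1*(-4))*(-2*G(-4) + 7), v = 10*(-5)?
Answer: 220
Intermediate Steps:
v = -50
O = 220 (O = (16 - 1*(-4))*(-2*(-2) + 7) = (16 + 4)*(4 + 7) = 20*11 = 220)
O + v*((0*0)*3) = 220 - 50*0*0*3 = 220 - 0*3 = 220 - 50*0 = 220 + 0 = 220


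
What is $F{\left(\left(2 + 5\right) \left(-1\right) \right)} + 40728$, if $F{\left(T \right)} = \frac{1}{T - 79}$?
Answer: $\frac{3502607}{86} \approx 40728.0$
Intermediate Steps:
$F{\left(T \right)} = \frac{1}{-79 + T}$
$F{\left(\left(2 + 5\right) \left(-1\right) \right)} + 40728 = \frac{1}{-79 + \left(2 + 5\right) \left(-1\right)} + 40728 = \frac{1}{-79 + 7 \left(-1\right)} + 40728 = \frac{1}{-79 - 7} + 40728 = \frac{1}{-86} + 40728 = - \frac{1}{86} + 40728 = \frac{3502607}{86}$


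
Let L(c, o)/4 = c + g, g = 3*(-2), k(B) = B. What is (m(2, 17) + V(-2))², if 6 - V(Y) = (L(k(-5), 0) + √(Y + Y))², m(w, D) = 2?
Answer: 3670800 - 677248*I ≈ 3.6708e+6 - 6.7725e+5*I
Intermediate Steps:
g = -6
L(c, o) = -24 + 4*c (L(c, o) = 4*(c - 6) = 4*(-6 + c) = -24 + 4*c)
V(Y) = 6 - (-44 + √2*√Y)² (V(Y) = 6 - ((-24 + 4*(-5)) + √(Y + Y))² = 6 - ((-24 - 20) + √(2*Y))² = 6 - (-44 + √2*√Y)²)
(m(2, 17) + V(-2))² = (2 + (6 - (-44 + √2*√(-2))²))² = (2 + (6 - (-44 + √2*(I*√2))²))² = (2 + (6 - (-44 + 2*I)²))² = (8 - (-44 + 2*I)²)²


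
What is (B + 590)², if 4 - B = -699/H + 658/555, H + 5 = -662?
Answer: 47988623818437481/137036934225 ≈ 3.5019e+5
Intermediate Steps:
H = -667 (H = -5 - 662 = -667)
B = 653909/370185 (B = 4 - (-699/(-667) + 658/555) = 4 - (-699*(-1/667) + 658*(1/555)) = 4 - (699/667 + 658/555) = 4 - 1*826831/370185 = 4 - 826831/370185 = 653909/370185 ≈ 1.7664)
(B + 590)² = (653909/370185 + 590)² = (219063059/370185)² = 47988623818437481/137036934225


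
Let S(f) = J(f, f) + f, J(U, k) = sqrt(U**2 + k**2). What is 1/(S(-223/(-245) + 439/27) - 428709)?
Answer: -18758793576285/8041741531077923129 - 751305240*sqrt(2)/8041741531077923129 ≈ -2.3328e-6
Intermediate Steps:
S(f) = f + sqrt(2)*sqrt(f**2) (S(f) = sqrt(f**2 + f**2) + f = sqrt(2*f**2) + f = sqrt(2)*sqrt(f**2) + f = f + sqrt(2)*sqrt(f**2))
1/(S(-223/(-245) + 439/27) - 428709) = 1/(((-223/(-245) + 439/27) + sqrt(2)*sqrt((-223/(-245) + 439/27)**2)) - 428709) = 1/(((-223*(-1/245) + 439*(1/27)) + sqrt(2)*sqrt((-223*(-1/245) + 439*(1/27))**2)) - 428709) = 1/(((223/245 + 439/27) + sqrt(2)*sqrt((223/245 + 439/27)**2)) - 428709) = 1/((113576/6615 + sqrt(2)*sqrt((113576/6615)**2)) - 428709) = 1/((113576/6615 + sqrt(2)*sqrt(12899507776/43758225)) - 428709) = 1/((113576/6615 + sqrt(2)*(113576/6615)) - 428709) = 1/((113576/6615 + 113576*sqrt(2)/6615) - 428709) = 1/(-2835796459/6615 + 113576*sqrt(2)/6615)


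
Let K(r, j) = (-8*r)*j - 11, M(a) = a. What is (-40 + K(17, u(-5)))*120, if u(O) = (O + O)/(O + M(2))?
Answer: -60520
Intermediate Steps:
u(O) = 2*O/(2 + O) (u(O) = (O + O)/(O + 2) = (2*O)/(2 + O) = 2*O/(2 + O))
K(r, j) = -11 - 8*j*r (K(r, j) = -8*j*r - 11 = -11 - 8*j*r)
(-40 + K(17, u(-5)))*120 = (-40 + (-11 - 8*2*(-5)/(2 - 5)*17))*120 = (-40 + (-11 - 8*2*(-5)/(-3)*17))*120 = (-40 + (-11 - 8*2*(-5)*(-1/3)*17))*120 = (-40 + (-11 - 8*10/3*17))*120 = (-40 + (-11 - 1360/3))*120 = (-40 - 1393/3)*120 = -1513/3*120 = -60520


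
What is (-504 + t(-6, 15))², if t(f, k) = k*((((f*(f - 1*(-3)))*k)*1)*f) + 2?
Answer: 615139204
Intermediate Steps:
t(f, k) = 2 + f²*k²*(3 + f) (t(f, k) = k*((((f*(f + 3))*k)*1)*f) + 2 = k*((((f*(3 + f))*k)*1)*f) + 2 = k*(((f*k*(3 + f))*1)*f) + 2 = k*((f*k*(3 + f))*f) + 2 = k*(k*f²*(3 + f)) + 2 = f²*k²*(3 + f) + 2 = 2 + f²*k²*(3 + f))
(-504 + t(-6, 15))² = (-504 + (2 + (-6)³*15² + 3*(-6)²*15²))² = (-504 + (2 - 216*225 + 3*36*225))² = (-504 + (2 - 48600 + 24300))² = (-504 - 24298)² = (-24802)² = 615139204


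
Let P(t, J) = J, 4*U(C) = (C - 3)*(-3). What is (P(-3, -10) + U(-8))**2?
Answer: 49/16 ≈ 3.0625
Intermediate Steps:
U(C) = 9/4 - 3*C/4 (U(C) = ((C - 3)*(-3))/4 = ((-3 + C)*(-3))/4 = (9 - 3*C)/4 = 9/4 - 3*C/4)
(P(-3, -10) + U(-8))**2 = (-10 + (9/4 - 3/4*(-8)))**2 = (-10 + (9/4 + 6))**2 = (-10 + 33/4)**2 = (-7/4)**2 = 49/16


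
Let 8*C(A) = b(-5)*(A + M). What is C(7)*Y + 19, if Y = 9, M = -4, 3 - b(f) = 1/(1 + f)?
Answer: 959/32 ≈ 29.969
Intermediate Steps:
b(f) = 3 - 1/(1 + f)
C(A) = -13/8 + 13*A/32 (C(A) = (((2 + 3*(-5))/(1 - 5))*(A - 4))/8 = (((2 - 15)/(-4))*(-4 + A))/8 = ((-¼*(-13))*(-4 + A))/8 = (13*(-4 + A)/4)/8 = (-13 + 13*A/4)/8 = -13/8 + 13*A/32)
C(7)*Y + 19 = (-13/8 + (13/32)*7)*9 + 19 = (-13/8 + 91/32)*9 + 19 = (39/32)*9 + 19 = 351/32 + 19 = 959/32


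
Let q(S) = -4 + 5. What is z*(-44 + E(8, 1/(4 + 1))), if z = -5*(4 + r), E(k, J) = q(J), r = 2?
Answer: 1290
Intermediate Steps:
q(S) = 1
E(k, J) = 1
z = -30 (z = -5*(4 + 2) = -5*6 = -30)
z*(-44 + E(8, 1/(4 + 1))) = -30*(-44 + 1) = -30*(-43) = 1290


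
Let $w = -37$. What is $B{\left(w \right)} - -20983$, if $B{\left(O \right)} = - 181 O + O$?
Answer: $27643$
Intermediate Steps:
$B{\left(O \right)} = - 180 O$
$B{\left(w \right)} - -20983 = \left(-180\right) \left(-37\right) - -20983 = 6660 + 20983 = 27643$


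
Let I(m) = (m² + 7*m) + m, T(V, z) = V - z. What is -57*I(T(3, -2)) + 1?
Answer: -3704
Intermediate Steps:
I(m) = m² + 8*m
-57*I(T(3, -2)) + 1 = -57*(3 - 1*(-2))*(8 + (3 - 1*(-2))) + 1 = -57*(3 + 2)*(8 + (3 + 2)) + 1 = -285*(8 + 5) + 1 = -285*13 + 1 = -57*65 + 1 = -3705 + 1 = -3704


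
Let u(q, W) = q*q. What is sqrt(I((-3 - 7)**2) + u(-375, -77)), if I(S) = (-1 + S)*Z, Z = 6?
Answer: 3*sqrt(15691) ≈ 375.79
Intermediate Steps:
I(S) = -6 + 6*S (I(S) = (-1 + S)*6 = -6 + 6*S)
u(q, W) = q**2
sqrt(I((-3 - 7)**2) + u(-375, -77)) = sqrt((-6 + 6*(-3 - 7)**2) + (-375)**2) = sqrt((-6 + 6*(-10)**2) + 140625) = sqrt((-6 + 6*100) + 140625) = sqrt((-6 + 600) + 140625) = sqrt(594 + 140625) = sqrt(141219) = 3*sqrt(15691)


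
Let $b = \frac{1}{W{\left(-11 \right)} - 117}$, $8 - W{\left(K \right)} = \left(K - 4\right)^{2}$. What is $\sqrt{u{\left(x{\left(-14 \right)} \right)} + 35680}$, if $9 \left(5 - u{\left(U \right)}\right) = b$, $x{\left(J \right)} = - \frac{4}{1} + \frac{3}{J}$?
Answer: $\frac{\sqrt{35827883074}}{1002} \approx 188.9$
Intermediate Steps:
$W{\left(K \right)} = 8 - \left(-4 + K\right)^{2}$ ($W{\left(K \right)} = 8 - \left(K - 4\right)^{2} = 8 - \left(-4 + K\right)^{2}$)
$x{\left(J \right)} = -4 + \frac{3}{J}$ ($x{\left(J \right)} = \left(-4\right) 1 + \frac{3}{J} = -4 + \frac{3}{J}$)
$b = - \frac{1}{334}$ ($b = \frac{1}{\left(8 - \left(-4 - 11\right)^{2}\right) - 117} = \frac{1}{\left(8 - \left(-15\right)^{2}\right) - 117} = \frac{1}{\left(8 - 225\right) - 117} = \frac{1}{-217 - 117} = \frac{1}{-334} = - \frac{1}{334} \approx -0.002994$)
$u{\left(U \right)} = \frac{15031}{3006}$ ($u{\left(U \right)} = 5 - - \frac{1}{3006} = 5 + \frac{1}{3006} = \frac{15031}{3006}$)
$\sqrt{u{\left(x{\left(-14 \right)} \right)} + 35680} = \sqrt{\frac{15031}{3006} + 35680} = \sqrt{\frac{107269111}{3006}} = \frac{\sqrt{35827883074}}{1002}$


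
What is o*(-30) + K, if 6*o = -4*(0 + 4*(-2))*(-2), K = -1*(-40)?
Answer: 360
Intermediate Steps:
K = 40
o = -32/3 (o = (-4*(0 + 4*(-2))*(-2))/6 = (-4*(0 - 8)*(-2))/6 = (-4*(-8)*(-2))/6 = (32*(-2))/6 = (1/6)*(-64) = -32/3 ≈ -10.667)
o*(-30) + K = -32/3*(-30) + 40 = 320 + 40 = 360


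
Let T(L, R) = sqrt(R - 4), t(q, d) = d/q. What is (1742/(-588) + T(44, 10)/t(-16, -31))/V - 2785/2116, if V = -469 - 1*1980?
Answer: -1001686837/761766348 - 16*sqrt(6)/75919 ≈ -1.3155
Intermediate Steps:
T(L, R) = sqrt(-4 + R)
V = -2449 (V = -469 - 1980 = -2449)
(1742/(-588) + T(44, 10)/t(-16, -31))/V - 2785/2116 = (1742/(-588) + sqrt(-4 + 10)/((-31/(-16))))/(-2449) - 2785/2116 = (1742*(-1/588) + sqrt(6)/((-31*(-1/16))))*(-1/2449) - 2785*1/2116 = (-871/294 + sqrt(6)/(31/16))*(-1/2449) - 2785/2116 = (-871/294 + sqrt(6)*(16/31))*(-1/2449) - 2785/2116 = (-871/294 + 16*sqrt(6)/31)*(-1/2449) - 2785/2116 = (871/720006 - 16*sqrt(6)/75919) - 2785/2116 = -1001686837/761766348 - 16*sqrt(6)/75919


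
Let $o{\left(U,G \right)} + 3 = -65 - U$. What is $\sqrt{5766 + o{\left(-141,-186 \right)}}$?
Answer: $\sqrt{5839} \approx 76.413$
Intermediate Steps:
$o{\left(U,G \right)} = -68 - U$ ($o{\left(U,G \right)} = -3 - \left(65 + U\right) = -68 - U$)
$\sqrt{5766 + o{\left(-141,-186 \right)}} = \sqrt{5766 - -73} = \sqrt{5766 + \left(-68 + 141\right)} = \sqrt{5766 + 73} = \sqrt{5839}$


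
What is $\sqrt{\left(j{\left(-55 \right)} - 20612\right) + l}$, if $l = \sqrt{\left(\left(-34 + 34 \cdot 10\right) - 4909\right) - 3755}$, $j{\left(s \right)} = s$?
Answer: $\sqrt{-20667 + i \sqrt{8358}} \approx 0.318 + 143.76 i$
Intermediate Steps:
$l = i \sqrt{8358}$ ($l = \sqrt{\left(\left(-34 + 340\right) - 4909\right) - 3755} = \sqrt{\left(306 - 4909\right) - 3755} = \sqrt{-4603 - 3755} = \sqrt{-8358} = i \sqrt{8358} \approx 91.422 i$)
$\sqrt{\left(j{\left(-55 \right)} - 20612\right) + l} = \sqrt{\left(-55 - 20612\right) + i \sqrt{8358}} = \sqrt{-20667 + i \sqrt{8358}}$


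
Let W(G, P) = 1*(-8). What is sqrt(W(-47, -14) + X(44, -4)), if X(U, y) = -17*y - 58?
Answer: sqrt(2) ≈ 1.4142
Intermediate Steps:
W(G, P) = -8
X(U, y) = -58 - 17*y
sqrt(W(-47, -14) + X(44, -4)) = sqrt(-8 + (-58 - 17*(-4))) = sqrt(-8 + (-58 + 68)) = sqrt(-8 + 10) = sqrt(2)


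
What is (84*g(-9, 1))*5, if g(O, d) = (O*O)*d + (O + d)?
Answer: 30660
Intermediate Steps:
g(O, d) = O + d + d*O**2 (g(O, d) = O**2*d + (O + d) = d*O**2 + (O + d) = O + d + d*O**2)
(84*g(-9, 1))*5 = (84*(-9 + 1 + 1*(-9)**2))*5 = (84*(-9 + 1 + 1*81))*5 = (84*(-9 + 1 + 81))*5 = (84*73)*5 = 6132*5 = 30660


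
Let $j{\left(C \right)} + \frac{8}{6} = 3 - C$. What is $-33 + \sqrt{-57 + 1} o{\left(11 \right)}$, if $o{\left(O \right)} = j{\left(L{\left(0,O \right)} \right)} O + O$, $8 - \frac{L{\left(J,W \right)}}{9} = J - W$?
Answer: $-33 - \frac{11110 i \sqrt{14}}{3} \approx -33.0 - 13857.0 i$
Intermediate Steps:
$L{\left(J,W \right)} = 72 - 9 J + 9 W$ ($L{\left(J,W \right)} = 72 - 9 \left(J - W\right) = 72 - \left(- 9 W + 9 J\right) = 72 - 9 J + 9 W$)
$j{\left(C \right)} = \frac{5}{3} - C$ ($j{\left(C \right)} = - \frac{4}{3} - \left(-3 + C\right) = \frac{5}{3} - C$)
$o{\left(O \right)} = O + O \left(- \frac{211}{3} - 9 O\right)$ ($o{\left(O \right)} = \left(\frac{5}{3} - \left(72 - 0 + 9 O\right)\right) O + O = \left(\frac{5}{3} - \left(72 + 0 + 9 O\right)\right) O + O = \left(\frac{5}{3} - \left(72 + 9 O\right)\right) O + O = \left(- \frac{211}{3} - 9 O\right) O + O = O \left(- \frac{211}{3} - 9 O\right) + O = O + O \left(- \frac{211}{3} - 9 O\right)$)
$-33 + \sqrt{-57 + 1} o{\left(11 \right)} = -33 + \sqrt{-57 + 1} \left(\left(- \frac{1}{3}\right) 11 \left(208 + 27 \cdot 11\right)\right) = -33 + \sqrt{-56} \left(\left(- \frac{1}{3}\right) 11 \left(208 + 297\right)\right) = -33 + 2 i \sqrt{14} \left(\left(- \frac{1}{3}\right) 11 \cdot 505\right) = -33 + 2 i \sqrt{14} \left(- \frac{5555}{3}\right) = -33 - \frac{11110 i \sqrt{14}}{3}$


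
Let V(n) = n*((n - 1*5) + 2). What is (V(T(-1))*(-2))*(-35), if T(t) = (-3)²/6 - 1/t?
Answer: -175/2 ≈ -87.500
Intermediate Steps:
T(t) = 3/2 - 1/t (T(t) = 9*(⅙) - 1/t = 3/2 - 1/t)
V(n) = n*(-3 + n) (V(n) = n*((n - 5) + 2) = n*((-5 + n) + 2) = n*(-3 + n))
(V(T(-1))*(-2))*(-35) = (((3/2 - 1/(-1))*(-3 + (3/2 - 1/(-1))))*(-2))*(-35) = (((3/2 - 1*(-1))*(-3 + (3/2 - 1*(-1))))*(-2))*(-35) = (((3/2 + 1)*(-3 + (3/2 + 1)))*(-2))*(-35) = ((5*(-3 + 5/2)/2)*(-2))*(-35) = (((5/2)*(-½))*(-2))*(-35) = -5/4*(-2)*(-35) = (5/2)*(-35) = -175/2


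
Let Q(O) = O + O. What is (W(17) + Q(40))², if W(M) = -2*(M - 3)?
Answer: 2704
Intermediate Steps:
W(M) = 6 - 2*M (W(M) = -2*(-3 + M) = 6 - 2*M)
Q(O) = 2*O
(W(17) + Q(40))² = ((6 - 2*17) + 2*40)² = ((6 - 34) + 80)² = (-28 + 80)² = 52² = 2704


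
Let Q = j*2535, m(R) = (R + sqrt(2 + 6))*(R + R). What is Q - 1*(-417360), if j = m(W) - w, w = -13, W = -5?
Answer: 577065 - 50700*sqrt(2) ≈ 5.0536e+5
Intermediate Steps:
m(R) = 2*R*(R + 2*sqrt(2)) (m(R) = (R + sqrt(8))*(2*R) = (R + 2*sqrt(2))*(2*R) = 2*R*(R + 2*sqrt(2)))
j = 63 - 20*sqrt(2) (j = 2*(-5)*(-5 + 2*sqrt(2)) - 1*(-13) = (50 - 20*sqrt(2)) + 13 = 63 - 20*sqrt(2) ≈ 34.716)
Q = 159705 - 50700*sqrt(2) (Q = (63 - 20*sqrt(2))*2535 = 159705 - 50700*sqrt(2) ≈ 88004.)
Q - 1*(-417360) = (159705 - 50700*sqrt(2)) - 1*(-417360) = (159705 - 50700*sqrt(2)) + 417360 = 577065 - 50700*sqrt(2)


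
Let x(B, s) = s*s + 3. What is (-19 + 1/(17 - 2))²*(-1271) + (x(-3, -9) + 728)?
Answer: -102331076/225 ≈ -4.5481e+5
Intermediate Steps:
x(B, s) = 3 + s² (x(B, s) = s² + 3 = 3 + s²)
(-19 + 1/(17 - 2))²*(-1271) + (x(-3, -9) + 728) = (-19 + 1/(17 - 2))²*(-1271) + ((3 + (-9)²) + 728) = (-19 + 1/15)²*(-1271) + ((3 + 81) + 728) = (-19 + 1/15)²*(-1271) + (84 + 728) = (-284/15)²*(-1271) + 812 = (80656/225)*(-1271) + 812 = -102513776/225 + 812 = -102331076/225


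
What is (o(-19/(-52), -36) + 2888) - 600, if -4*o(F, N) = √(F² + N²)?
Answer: 2288 - √3504745/208 ≈ 2279.0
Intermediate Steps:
o(F, N) = -√(F² + N²)/4
(o(-19/(-52), -36) + 2888) - 600 = (-√((-19/(-52))² + (-36)²)/4 + 2888) - 600 = (-√((-19*(-1/52))² + 1296)/4 + 2888) - 600 = (-√((19/52)² + 1296)/4 + 2888) - 600 = (-√(361/2704 + 1296)/4 + 2888) - 600 = (-√3504745/208 + 2888) - 600 = (2888 - √3504745/208) - 600 = 2288 - √3504745/208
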